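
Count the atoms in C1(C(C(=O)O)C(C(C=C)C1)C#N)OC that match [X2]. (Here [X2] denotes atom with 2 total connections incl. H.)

The query [X2] means: any atom with exactly two total connections (bonds + H).
Check the 14 heavy atoms by environment: 6× C (X4) → no; 1× C (X2) → match; 1× N (X1) → no; 2× O (X2) → match; 3× C (X3) → no; 1× O (X1) → no.
Summing the matching environments: 1 + 2 = 3 matching atoms.

3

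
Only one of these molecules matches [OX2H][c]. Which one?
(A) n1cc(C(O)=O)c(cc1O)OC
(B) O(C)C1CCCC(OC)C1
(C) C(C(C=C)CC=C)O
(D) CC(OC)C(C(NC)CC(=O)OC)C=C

A

[OX2H][c] describes a hydroxyl oxygen attached to an aromatic carbon (a phenol).
(A) contains a hydroxyl group (-OH), which satisfies every atom and bond constraint.
(B) has a methoxy ether (-OCH3) but the oxygen has H0, not H1.
(C) has a hydroxyl group (-OH) but the -OH is on an aliphatic carbon, not an aromatic c.
(D) has a methoxy ether (-OCH3) but the oxygen has H0, not H1.
So the answer is (A).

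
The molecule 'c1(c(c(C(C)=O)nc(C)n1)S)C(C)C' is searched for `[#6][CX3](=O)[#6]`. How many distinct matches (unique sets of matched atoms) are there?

[#6][CX3](=O)[#6] is the SMARTS for a ketone: a carbonyl carbon (no H) flanked by two carbons.
Exactly one fragment in the molecule meets all constraints, giving 1 match.

1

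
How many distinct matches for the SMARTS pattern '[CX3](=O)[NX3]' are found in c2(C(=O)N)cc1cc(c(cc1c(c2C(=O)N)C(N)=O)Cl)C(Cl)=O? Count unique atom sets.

[CX3](=O)[NX3] is the SMARTS for an amide: a carbonyl carbon bonded to a trivalent nitrogen.
The molecule carries 3 separate instances of a primary amide (-C(=O)NH2) meeting every constraint; each maps to a distinct set of atoms, giving 3 matches.

3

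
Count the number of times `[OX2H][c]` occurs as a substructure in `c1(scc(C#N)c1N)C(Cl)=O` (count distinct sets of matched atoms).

[OX2H][c] is the SMARTS for a phenol: a hydroxyl oxygen attached to an aromatic carbon.
No fragment in the molecule satisfies every constraint, giving 0 matches.

0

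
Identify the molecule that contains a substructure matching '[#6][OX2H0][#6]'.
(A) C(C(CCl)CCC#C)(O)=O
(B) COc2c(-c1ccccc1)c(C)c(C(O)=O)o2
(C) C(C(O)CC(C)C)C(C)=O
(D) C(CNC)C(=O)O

B

[#6][OX2H0][#6] describes an aliphatic oxygen bridging two carbons with no H on the oxygen (an ether).
(A) has a carboxylic acid group (-C(=O)OH) but the -OH oxygen has H1; the =O is OX1, not OX2.
(B) contains a methoxy ether (-OCH3), which satisfies every atom and bond constraint.
(C) has a hydroxyl group (-OH) but the oxygen has H1, not H0 bridging two carbons.
(D) has a carboxylic acid group (-C(=O)OH) but the -OH oxygen has H1; the =O is OX1, not OX2.
So the answer is (B).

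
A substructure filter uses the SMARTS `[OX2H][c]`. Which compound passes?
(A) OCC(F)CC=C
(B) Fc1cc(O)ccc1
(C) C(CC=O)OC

B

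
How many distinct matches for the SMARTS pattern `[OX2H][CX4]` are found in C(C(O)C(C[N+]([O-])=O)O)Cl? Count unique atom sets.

2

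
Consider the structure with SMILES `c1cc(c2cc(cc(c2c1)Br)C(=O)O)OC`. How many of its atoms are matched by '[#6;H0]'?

6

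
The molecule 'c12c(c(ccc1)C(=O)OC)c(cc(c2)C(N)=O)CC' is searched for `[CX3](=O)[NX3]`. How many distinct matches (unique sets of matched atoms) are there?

1

[CX3](=O)[NX3] is the SMARTS for an amide: a carbonyl carbon bonded to a trivalent nitrogen.
Exactly one fragment in the molecule meets all constraints, giving 1 match.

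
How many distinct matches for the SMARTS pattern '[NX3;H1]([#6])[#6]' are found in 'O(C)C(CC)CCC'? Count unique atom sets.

0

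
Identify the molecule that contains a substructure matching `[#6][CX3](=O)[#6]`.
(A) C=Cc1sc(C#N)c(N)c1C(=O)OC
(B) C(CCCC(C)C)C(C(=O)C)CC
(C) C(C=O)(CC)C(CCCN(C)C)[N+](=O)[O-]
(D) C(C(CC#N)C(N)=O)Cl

B

[#6][CX3](=O)[#6] describes a carbonyl carbon (no H) flanked by two carbons (a ketone).
(A) has a methyl-ester group (-C(=O)OCH3) but one neighbour of the carbonyl carbon is O, not C.
(B) contains an acetyl/ketone group (-C(=O)CH3), which satisfies every atom and bond constraint.
(C) has an aldehyde (-CHO) but the carbonyl carbon has H1, so it is not flanked by two carbons.
(D) has a primary amide (-C(=O)NH2) but one neighbour of the carbonyl carbon is N, not C.
So the answer is (B).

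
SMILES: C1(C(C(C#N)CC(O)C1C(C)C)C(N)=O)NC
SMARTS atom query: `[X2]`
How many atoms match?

The query [X2] means: any atom with exactly two total connections (bonds + H).
Check the 17 heavy atoms by environment: 10× C (X4) → no; 1× O (X2) → match; 1× C (X3) → no; 1× O (X1) → no; 2× N (X3) → no; 1× C (X2) → match; 1× N (X1) → no.
Summing the matching environments: 1 + 1 = 2 matching atoms.

2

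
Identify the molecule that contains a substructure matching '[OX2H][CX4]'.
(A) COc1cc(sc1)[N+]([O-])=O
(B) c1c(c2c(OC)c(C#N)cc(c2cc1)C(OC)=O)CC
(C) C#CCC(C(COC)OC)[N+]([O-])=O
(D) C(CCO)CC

D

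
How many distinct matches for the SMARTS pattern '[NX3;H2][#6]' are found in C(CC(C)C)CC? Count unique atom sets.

[NX3;H2][#6] is the SMARTS for a primary amine: a trivalent nitrogen with two H attached to carbon.
No fragment in the molecule satisfies every constraint, giving 0 matches.

0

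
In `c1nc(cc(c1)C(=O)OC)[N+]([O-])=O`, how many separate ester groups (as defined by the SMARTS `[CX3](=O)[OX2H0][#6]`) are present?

1

[CX3](=O)[OX2H0][#6] is the SMARTS for an ester: a carbonyl carbon bonded to an oxygen that is itself bonded to carbon (no H on that O).
Exactly one fragment in the molecule meets all constraints, giving 1 match.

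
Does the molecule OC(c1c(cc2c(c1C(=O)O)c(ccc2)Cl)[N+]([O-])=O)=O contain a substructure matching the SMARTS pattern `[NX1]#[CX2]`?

The pattern [NX1]#[CX2] describes a nitrogen triple-bonded to a two-connected carbon — a nitrile.
The closest candidate here is a nitro group (-[N+](=O)[O-]), but there is no C#N triple bond. No other fragment satisfies the full query, so there is no match.

No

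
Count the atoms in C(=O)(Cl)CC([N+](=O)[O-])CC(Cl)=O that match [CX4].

3

The query [CX4] means: C with X4: aliphatic carbon with exactly 4 total connections (bonds + H).
Check the 12 heavy atoms by environment: 3× C (X4) → match; 1× N (charge +1, X3) → no; 1× O (charge -1, X1) → no; 3× O (X1) → no; 2× C (X3) → no; 2× Cl (X1) → no.
That gives 3 matching atoms.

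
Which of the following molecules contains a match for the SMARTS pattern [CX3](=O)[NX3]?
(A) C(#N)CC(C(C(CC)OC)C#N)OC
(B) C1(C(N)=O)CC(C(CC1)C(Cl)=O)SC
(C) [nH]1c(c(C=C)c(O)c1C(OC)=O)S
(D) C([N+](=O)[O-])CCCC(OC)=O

B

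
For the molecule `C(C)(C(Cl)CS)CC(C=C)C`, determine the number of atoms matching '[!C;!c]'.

2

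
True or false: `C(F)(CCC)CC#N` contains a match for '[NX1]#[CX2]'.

True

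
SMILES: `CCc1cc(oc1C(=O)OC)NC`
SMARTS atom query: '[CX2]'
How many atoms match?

0

The query [CX2] means: C with X2: aliphatic carbon with exactly 2 total connections.
Check the 13 heavy atoms by environment: 1× o (aromatic, X2) → no; 4× c (aromatic, X3) → no; 1× C (X3) → no; 1× O (X1) → no; 1× O (X2) → no; 4× C (X4) → no; 1× N (X3) → no.
No environment satisfies the query, so 0 matching atoms.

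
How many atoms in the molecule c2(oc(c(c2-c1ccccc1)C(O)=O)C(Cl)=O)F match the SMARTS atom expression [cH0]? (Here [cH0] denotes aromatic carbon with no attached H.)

Check the 18 heavy atoms by environment: 1× o (aromatic, H0) → no; 5× c (aromatic, H0) → match; 2× C (H0) → no; 2× O (H0) → no; 1× Cl (H0) → no; 1× O (H1) → no; 5× c (aromatic, H1) → no; 1× F (H0) → no.
That gives 5 matching atoms.

5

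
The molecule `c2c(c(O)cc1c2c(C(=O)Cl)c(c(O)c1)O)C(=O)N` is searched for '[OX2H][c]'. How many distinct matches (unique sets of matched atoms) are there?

3

[OX2H][c] is the SMARTS for a phenol: a hydroxyl oxygen attached to an aromatic carbon.
The molecule carries 3 separate instances of a hydroxyl group (-OH) meeting every constraint; each maps to a distinct set of atoms, giving 3 matches.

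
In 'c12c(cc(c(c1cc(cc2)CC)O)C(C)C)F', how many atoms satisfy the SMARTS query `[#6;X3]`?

The query [#6;X3] means: any carbon (aromatic or not) with three total connections.
Check the 17 heavy atoms by environment: 10× c (aromatic, X3) → match; 5× C (X4) → no; 1× O (X2) → no; 1× F (X1) → no.
That gives 10 matching atoms.

10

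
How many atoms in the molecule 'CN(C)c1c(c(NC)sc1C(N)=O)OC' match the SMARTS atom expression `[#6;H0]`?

5

The query [#6;H0] means: any carbon with no attached hydrogen.
Check the 15 heavy atoms by environment: 1× s (aromatic, H0) → no; 4× c (aromatic, H0) → match; 1× C (H0) → match; 2× O (H0) → no; 1× N (H2) → no; 1× N (H1) → no; 4× C (H3) → no; 1× N (H0) → no.
Summing the matching environments: 4 + 1 = 5 matching atoms.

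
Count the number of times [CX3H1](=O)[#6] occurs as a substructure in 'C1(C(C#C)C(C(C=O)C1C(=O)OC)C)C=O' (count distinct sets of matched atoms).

2

[CX3H1](=O)[#6] is the SMARTS for an aldehyde: an sp2 carbon with one H, double-bonded to O and single-bonded to carbon.
The molecule carries 2 separate instances of an aldehyde (-CHO) meeting every constraint; each maps to a distinct set of atoms, giving 2 matches.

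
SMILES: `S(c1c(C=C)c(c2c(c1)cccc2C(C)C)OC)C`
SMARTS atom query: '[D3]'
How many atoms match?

7

Check the 19 heavy atoms by environment: 6× c (aromatic, D3) → match; 4× c (aromatic, D2) → no; 1× O (D2) → no; 5× C (D1) → no; 1× C (D2) → no; 1× S (D2) → no; 1× C (D3) → match.
Summing the matching environments: 6 + 1 = 7 matching atoms.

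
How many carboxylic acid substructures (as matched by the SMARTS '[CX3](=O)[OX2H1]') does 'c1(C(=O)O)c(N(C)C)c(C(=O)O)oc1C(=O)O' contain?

3

[CX3](=O)[OX2H1] is the SMARTS for a carboxylic acid: an sp2 carbon double-bonded to O and single-bonded to an -OH oxygen.
The molecule carries 3 separate instances of a carboxylic acid group (-C(=O)OH) meeting every constraint; each maps to a distinct set of atoms, giving 3 matches.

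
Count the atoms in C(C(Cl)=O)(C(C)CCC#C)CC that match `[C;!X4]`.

The query [C;!X4] means: aliphatic carbon that does not have four total connections.
Check the 12 heavy atoms by environment: 7× C (X4) → no; 2× C (X2) → match; 1× C (X3) → match; 1× O (X1) → no; 1× Cl (X1) → no.
Summing the matching environments: 2 + 1 = 3 matching atoms.

3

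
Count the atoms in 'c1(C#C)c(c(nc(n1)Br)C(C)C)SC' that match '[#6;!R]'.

6

The query [#6;!R] means: carbon not in any ring.
Check the 14 heavy atoms by environment: 2× n (aromatic, in 6-ring) → no; 4× c (aromatic, in 6-ring) → no; 6× C (acyclic) → match; 1× Br (acyclic) → no; 1× S (acyclic) → no.
That gives 6 matching atoms.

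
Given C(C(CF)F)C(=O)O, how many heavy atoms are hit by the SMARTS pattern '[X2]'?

1

The query [X2] means: any atom with exactly two total connections (bonds + H).
Check the 8 heavy atoms by environment: 3× C (X4) → no; 2× F (X1) → no; 1× C (X3) → no; 1× O (X1) → no; 1× O (X2) → match.
That gives 1 matching atom.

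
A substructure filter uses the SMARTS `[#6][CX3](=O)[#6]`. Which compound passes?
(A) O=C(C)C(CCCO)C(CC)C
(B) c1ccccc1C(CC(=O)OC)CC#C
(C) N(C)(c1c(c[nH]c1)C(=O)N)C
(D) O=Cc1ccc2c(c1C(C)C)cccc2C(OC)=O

A

[#6][CX3](=O)[#6] describes a carbonyl carbon (no H) flanked by two carbons (a ketone).
(A) contains an acetyl/ketone group (-C(=O)CH3), which satisfies every atom and bond constraint.
(B) has a methyl-ester group (-C(=O)OCH3) but one neighbour of the carbonyl carbon is O, not C.
(C) has a primary amide (-C(=O)NH2) but one neighbour of the carbonyl carbon is N, not C.
(D) has an aldehyde (-CHO) but the carbonyl carbon has H1, so it is not flanked by two carbons.
So the answer is (A).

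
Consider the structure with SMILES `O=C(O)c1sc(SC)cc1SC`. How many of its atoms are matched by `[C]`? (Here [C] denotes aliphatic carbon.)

3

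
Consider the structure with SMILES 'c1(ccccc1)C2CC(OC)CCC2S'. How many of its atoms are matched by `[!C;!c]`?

The query [!C;!c] means: neither aliphatic nor aromatic carbon — same as [!#6].
Check the 15 heavy atoms by environment: 7× C → no; 6× c (aromatic) → no; 1× S → match; 1× O → match.
Summing the matching environments: 1 + 1 = 2 matching atoms.

2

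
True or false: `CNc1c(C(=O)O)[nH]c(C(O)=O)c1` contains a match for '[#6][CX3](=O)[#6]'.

The pattern [#6][CX3](=O)[#6] describes a carbonyl carbon (no H) flanked by two carbons — a ketone.
The closest candidate here is a carboxylic acid group (-C(=O)OH), but one neighbour of the carbonyl carbon is O, not C. No other fragment satisfies the full query, so there is no match.

False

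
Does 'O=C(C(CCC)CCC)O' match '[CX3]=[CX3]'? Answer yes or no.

No

The pattern [CX3]=[CX3] describes a non-aromatic C=C double bond between two sp2 carbons — an alkene.
The closest candidate here is an ethyl group (-CH2CH3), but its C-C bond is a single bond between CX4 carbons, not CX3=CX3. No other fragment satisfies the full query, so there is no match.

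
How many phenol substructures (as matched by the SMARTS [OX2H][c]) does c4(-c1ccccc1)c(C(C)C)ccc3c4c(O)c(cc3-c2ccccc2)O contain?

2

[OX2H][c] is the SMARTS for a phenol: a hydroxyl oxygen attached to an aromatic carbon.
The molecule carries 2 separate instances of a hydroxyl group (-OH) meeting every constraint; each maps to a distinct set of atoms, giving 2 matches.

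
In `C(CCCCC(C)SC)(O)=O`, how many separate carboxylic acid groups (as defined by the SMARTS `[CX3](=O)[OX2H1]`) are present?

1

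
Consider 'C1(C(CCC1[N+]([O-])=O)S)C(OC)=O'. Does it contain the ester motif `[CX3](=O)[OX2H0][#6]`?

Yes

The pattern [CX3](=O)[OX2H0][#6] describes a carbonyl carbon bonded to an oxygen that is itself bonded to carbon (no H on that O) — an ester.
The molecule carries a methyl-ester group (-C(=O)OCH3), whose atoms satisfy every constraint of the query, so the pattern matches.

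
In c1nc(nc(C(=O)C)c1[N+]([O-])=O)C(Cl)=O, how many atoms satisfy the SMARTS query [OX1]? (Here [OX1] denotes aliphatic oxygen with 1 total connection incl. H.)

Check the 15 heavy atoms by environment: 2× n (aromatic, X2) → no; 4× c (aromatic, X3) → no; 1× N (charge +1, X3) → no; 1× O (charge -1, X1) → match; 3× O (X1) → match; 2× C (X3) → no; 1× C (X4) → no; 1× Cl (X1) → no.
Summing the matching environments: 1 + 3 = 4 matching atoms.

4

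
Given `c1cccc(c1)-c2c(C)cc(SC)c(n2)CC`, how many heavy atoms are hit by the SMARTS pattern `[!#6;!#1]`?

2

Check the 17 heavy atoms by environment: 1× n (aromatic) → match; 11× c (aromatic) → no; 4× C → no; 1× S → match.
Summing the matching environments: 1 + 1 = 2 matching atoms.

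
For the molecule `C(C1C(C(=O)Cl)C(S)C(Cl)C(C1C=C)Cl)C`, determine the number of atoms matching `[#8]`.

The query [#8] means: #8 matches any oxygen atom.
Check the 16 heavy atoms by environment: 11× C → no; 3× Cl → no; 1× O → match; 1× S → no.
That gives 1 matching atom.

1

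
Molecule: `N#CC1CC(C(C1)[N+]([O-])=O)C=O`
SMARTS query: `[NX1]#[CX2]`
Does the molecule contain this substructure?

Yes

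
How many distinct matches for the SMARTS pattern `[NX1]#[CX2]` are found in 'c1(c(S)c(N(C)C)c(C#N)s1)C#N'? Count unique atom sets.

2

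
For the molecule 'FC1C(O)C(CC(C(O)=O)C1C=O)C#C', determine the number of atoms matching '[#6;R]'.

6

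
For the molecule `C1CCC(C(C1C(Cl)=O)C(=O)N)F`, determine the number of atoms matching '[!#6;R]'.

Check the 13 heavy atoms by environment: 6× C (in 6-ring) → no; 2× C (acyclic) → no; 2× O (acyclic) → no; 1× N (acyclic) → no; 1× Cl (acyclic) → no; 1× F (acyclic) → no.
No environment satisfies the query, so 0 matching atoms.

0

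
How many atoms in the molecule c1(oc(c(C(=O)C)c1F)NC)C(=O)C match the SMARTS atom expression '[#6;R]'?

The query [#6;R] means: carbon that is part of a ring.
Check the 14 heavy atoms by environment: 1× o (aromatic, in 5-ring) → no; 4× c (aromatic, in 5-ring) → match; 1× F (acyclic) → no; 1× N (acyclic) → no; 5× C (acyclic) → no; 2× O (acyclic) → no.
That gives 4 matching atoms.

4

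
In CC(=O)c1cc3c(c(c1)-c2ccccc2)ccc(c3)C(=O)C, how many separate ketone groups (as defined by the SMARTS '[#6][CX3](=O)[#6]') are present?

2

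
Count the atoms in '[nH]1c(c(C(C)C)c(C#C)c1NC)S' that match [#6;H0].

5

The query [#6;H0] means: any carbon with no attached hydrogen.
Check the 13 heavy atoms by environment: 1× n (aromatic, H1) → no; 4× c (aromatic, H0) → match; 1× S (H1) → no; 2× C (H1) → no; 3× C (H3) → no; 1× C (H0) → match; 1× N (H1) → no.
Summing the matching environments: 4 + 1 = 5 matching atoms.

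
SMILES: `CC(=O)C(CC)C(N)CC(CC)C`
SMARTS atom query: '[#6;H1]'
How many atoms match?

Check the 13 heavy atoms by environment: 4× C (H3) → no; 3× C (H1) → match; 3× C (H2) → no; 1× C (H0) → no; 1× O (H0) → no; 1× N (H2) → no.
That gives 3 matching atoms.

3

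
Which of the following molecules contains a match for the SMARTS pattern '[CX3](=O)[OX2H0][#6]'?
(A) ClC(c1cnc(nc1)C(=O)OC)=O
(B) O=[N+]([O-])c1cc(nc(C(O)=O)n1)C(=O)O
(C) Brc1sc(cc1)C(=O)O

A

[CX3](=O)[OX2H0][#6] describes a carbonyl carbon bonded to an oxygen that is itself bonded to carbon (no H on that O) (an ester).
(A) contains a methyl-ester group (-C(=O)OCH3), which satisfies every atom and bond constraint.
(B) has a carboxylic acid group (-C(=O)OH) but the singly-bonded O carries H (OX2H1, not H0).
(C) has a carboxylic acid group (-C(=O)OH) but the singly-bonded O carries H (OX2H1, not H0).
So the answer is (A).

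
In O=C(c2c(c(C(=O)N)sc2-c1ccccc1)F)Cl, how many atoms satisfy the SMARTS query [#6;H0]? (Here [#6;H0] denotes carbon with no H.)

The query [#6;H0] means: any carbon with no attached hydrogen.
Check the 18 heavy atoms by environment: 1× s (aromatic, H0) → no; 5× c (aromatic, H0) → match; 2× C (H0) → match; 2× O (H0) → no; 1× N (H2) → no; 1× Cl (H0) → no; 5× c (aromatic, H1) → no; 1× F (H0) → no.
Summing the matching environments: 5 + 2 = 7 matching atoms.

7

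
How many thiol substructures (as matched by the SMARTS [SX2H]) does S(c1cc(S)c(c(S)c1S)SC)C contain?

3

[SX2H] is the SMARTS for a thiol: an aliphatic sulfur with two connections, one being H.
The molecule carries 3 separate instances of a thiol (-SH) meeting every constraint; each maps to a distinct set of atoms, giving 3 matches.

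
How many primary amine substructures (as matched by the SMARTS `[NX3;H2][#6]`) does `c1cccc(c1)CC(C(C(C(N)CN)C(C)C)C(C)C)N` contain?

[NX3;H2][#6] is the SMARTS for a primary amine: a trivalent nitrogen with two H attached to carbon.
The molecule carries 3 separate instances of a primary amino group (-NH2) meeting every constraint; each maps to a distinct set of atoms, giving 3 matches.

3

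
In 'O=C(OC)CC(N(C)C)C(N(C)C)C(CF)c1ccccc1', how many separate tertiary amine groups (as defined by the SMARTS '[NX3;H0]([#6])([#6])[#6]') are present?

2

[NX3;H0]([#6])([#6])[#6] is the SMARTS for a tertiary amine: a trivalent nitrogen with no H, bonded to three carbons.
The molecule carries 2 separate instances of a dimethylamino group (-N(CH3)2) meeting every constraint; each maps to a distinct set of atoms, giving 2 matches.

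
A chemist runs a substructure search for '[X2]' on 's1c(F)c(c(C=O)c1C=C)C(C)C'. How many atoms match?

1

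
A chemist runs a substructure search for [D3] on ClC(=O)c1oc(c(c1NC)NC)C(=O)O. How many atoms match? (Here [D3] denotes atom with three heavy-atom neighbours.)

The query [D3] means: atom with exactly three heavy-atom neighbours.
Check the 15 heavy atoms by environment: 1× o (aromatic, D2) → no; 4× c (aromatic, D3) → match; 2× C (D3) → match; 3× O (D1) → no; 1× Cl (D1) → no; 2× N (D2) → no; 2× C (D1) → no.
Summing the matching environments: 4 + 2 = 6 matching atoms.

6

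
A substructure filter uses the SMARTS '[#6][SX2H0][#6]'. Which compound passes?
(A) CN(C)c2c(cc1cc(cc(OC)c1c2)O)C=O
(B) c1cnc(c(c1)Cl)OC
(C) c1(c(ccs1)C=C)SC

C

[#6][SX2H0][#6] describes an aliphatic sulfur bridging two carbons with no H on the sulfur (a thioether).
(A) has a methoxy ether (-OCH3) but the bridging atom is O, not S.
(B) has a methoxy ether (-OCH3) but the bridging atom is O, not S.
(C) contains a methylthio ether (-SCH3), which satisfies every atom and bond constraint.
So the answer is (C).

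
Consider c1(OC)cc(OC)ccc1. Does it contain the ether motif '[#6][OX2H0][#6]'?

Yes

The pattern [#6][OX2H0][#6] describes an aliphatic oxygen bridging two carbons with no H on the oxygen — an ether.
The molecule carries a methoxy ether (-OCH3), whose atoms satisfy every constraint of the query, so the pattern matches.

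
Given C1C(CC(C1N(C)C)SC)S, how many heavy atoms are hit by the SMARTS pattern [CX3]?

0

The query [CX3] means: C with X3: aliphatic carbon with exactly 3 total connections.
Check the 11 heavy atoms by environment: 8× C (X4) → no; 2× S (X2) → no; 1× N (X3) → no.
No environment satisfies the query, so 0 matching atoms.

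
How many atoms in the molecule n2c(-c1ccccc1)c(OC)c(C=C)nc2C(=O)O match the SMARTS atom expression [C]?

4

The query [C] means: uppercase C matches aliphatic (non-aromatic) carbon only.
Check the 19 heavy atoms by environment: 2× n (aromatic) → no; 10× c (aromatic) → no; 3× O → no; 4× C → match.
That gives 4 matching atoms.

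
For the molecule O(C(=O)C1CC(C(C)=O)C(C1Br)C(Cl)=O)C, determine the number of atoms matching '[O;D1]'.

The query [O;D1] means: aliphatic oxygen bonded to exactly one heavy atom.
Check the 16 heavy atoms by environment: 1× C (D2) → no; 7× C (D3) → no; 3× O (D1) → match; 1× O (D2) → no; 2× C (D1) → no; 1× Br (D1) → no; 1× Cl (D1) → no.
That gives 3 matching atoms.

3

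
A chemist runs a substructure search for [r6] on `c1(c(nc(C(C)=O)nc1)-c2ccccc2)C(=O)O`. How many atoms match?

12

Check the 18 heavy atoms by environment: 2× n (aromatic, in 6-ring) → match; 10× c (aromatic, in 6-ring) → match; 3× C (acyclic) → no; 3× O (acyclic) → no.
Summing the matching environments: 2 + 10 = 12 matching atoms.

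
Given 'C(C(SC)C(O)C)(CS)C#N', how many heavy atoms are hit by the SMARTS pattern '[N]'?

The query [N] means: uppercase N matches aliphatic (non-aromatic) nitrogen only.
Check the 11 heavy atoms by environment: 7× C → no; 2× S → no; 1× N → match; 1× O → no.
That gives 1 matching atom.

1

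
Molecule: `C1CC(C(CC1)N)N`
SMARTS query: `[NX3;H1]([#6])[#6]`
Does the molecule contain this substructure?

No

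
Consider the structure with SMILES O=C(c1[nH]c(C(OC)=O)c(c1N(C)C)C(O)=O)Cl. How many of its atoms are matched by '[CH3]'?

Check the 18 heavy atoms by environment: 1× n (aromatic, H1) → no; 4× c (aromatic, H0) → no; 3× C (H0) → no; 4× O (H0) → no; 3× C (H3) → match; 1× N (H0) → no; 1× Cl (H0) → no; 1× O (H1) → no.
That gives 3 matching atoms.

3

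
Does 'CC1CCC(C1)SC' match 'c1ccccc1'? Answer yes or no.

No

The pattern c1ccccc1 describes six aromatic carbons in a ring — a benzene ring.
The closest candidate here is a methyl group (-CH3), but no six-membered all-carbon aromatic ring is present. No other fragment satisfies the full query, so there is no match.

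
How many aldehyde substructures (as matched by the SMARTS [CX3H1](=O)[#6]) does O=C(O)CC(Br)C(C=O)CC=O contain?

2

[CX3H1](=O)[#6] is the SMARTS for an aldehyde: an sp2 carbon with one H, double-bonded to O and single-bonded to carbon.
The molecule carries 2 separate instances of an aldehyde (-CHO) meeting every constraint; each maps to a distinct set of atoms, giving 2 matches.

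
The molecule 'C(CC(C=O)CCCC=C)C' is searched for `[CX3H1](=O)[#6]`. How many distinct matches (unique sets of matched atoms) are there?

[CX3H1](=O)[#6] is the SMARTS for an aldehyde: an sp2 carbon with one H, double-bonded to O and single-bonded to carbon.
Exactly one fragment in the molecule meets all constraints, giving 1 match.

1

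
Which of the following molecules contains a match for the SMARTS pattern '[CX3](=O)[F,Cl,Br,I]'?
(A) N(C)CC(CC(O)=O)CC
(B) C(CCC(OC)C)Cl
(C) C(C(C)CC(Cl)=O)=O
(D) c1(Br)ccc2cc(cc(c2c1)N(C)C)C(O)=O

[CX3](=O)[F,Cl,Br,I] describes a carbonyl carbon bonded to a halogen (an acyl halide).
(A) has a carboxylic acid group (-C(=O)OH) but the carbonyl is bonded to -OH, not to a halogen.
(B) has a chloro substituent but the Cl is not on a carbonyl carbon.
(C) contains an acyl chloride (-C(=O)Cl), which satisfies every atom and bond constraint.
(D) has a carboxylic acid group (-C(=O)OH) but the carbonyl is bonded to -OH, not to a halogen.
So the answer is (C).

C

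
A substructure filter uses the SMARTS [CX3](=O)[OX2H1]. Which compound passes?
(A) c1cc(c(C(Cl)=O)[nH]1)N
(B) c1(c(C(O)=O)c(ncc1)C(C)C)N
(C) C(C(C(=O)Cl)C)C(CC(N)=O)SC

B

[CX3](=O)[OX2H1] describes an sp2 carbon double-bonded to O and single-bonded to an -OH oxygen (a carboxylic acid).
(A) has an acyl chloride (-C(=O)Cl) but the carbonyl is bonded to Cl, not to an -OH oxygen.
(B) contains a carboxylic acid group (-C(=O)OH), which satisfies every atom and bond constraint.
(C) has a primary amide (-C(=O)NH2) but the carbonyl is bonded to N, not to an -OH oxygen.
So the answer is (B).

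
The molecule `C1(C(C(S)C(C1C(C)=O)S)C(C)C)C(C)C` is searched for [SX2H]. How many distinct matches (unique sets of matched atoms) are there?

[SX2H] is the SMARTS for a thiol: an aliphatic sulfur with two connections, one being H.
The molecule carries 2 separate instances of a thiol (-SH) meeting every constraint; each maps to a distinct set of atoms, giving 2 matches.

2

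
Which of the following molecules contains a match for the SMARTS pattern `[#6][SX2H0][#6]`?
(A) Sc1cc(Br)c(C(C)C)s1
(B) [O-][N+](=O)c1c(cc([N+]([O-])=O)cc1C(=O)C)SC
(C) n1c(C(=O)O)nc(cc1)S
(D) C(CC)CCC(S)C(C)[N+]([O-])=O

B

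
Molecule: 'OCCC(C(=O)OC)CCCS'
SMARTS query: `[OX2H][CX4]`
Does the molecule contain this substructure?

The pattern [OX2H][CX4] describes a hydroxyl oxygen bound to an sp3 (X4) carbon — an aliphatic alcohol.
The molecule carries a hydroxyl group (-OH), whose atoms satisfy every constraint of the query, so the pattern matches.

Yes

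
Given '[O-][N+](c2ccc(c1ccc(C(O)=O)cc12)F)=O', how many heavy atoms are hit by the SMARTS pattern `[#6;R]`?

The query [#6;R] means: carbon that is part of a ring.
Check the 17 heavy atoms by environment: 10× c (aromatic, in 6-ring) → match; 1× C (acyclic) → no; 3× O (acyclic) → no; 1× F (acyclic) → no; 1× N (charge +1, acyclic) → no; 1× O (charge -1, acyclic) → no.
That gives 10 matching atoms.

10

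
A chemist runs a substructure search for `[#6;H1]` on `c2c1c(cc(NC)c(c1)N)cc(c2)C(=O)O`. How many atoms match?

The query [#6;H1] means: any carbon bearing exactly one hydrogen.
Check the 16 heavy atoms by environment: 5× c (aromatic, H0) → no; 5× c (aromatic, H1) → match; 1× C (H0) → no; 1× O (H0) → no; 1× O (H1) → no; 1× N (H2) → no; 1× N (H1) → no; 1× C (H3) → no.
That gives 5 matching atoms.

5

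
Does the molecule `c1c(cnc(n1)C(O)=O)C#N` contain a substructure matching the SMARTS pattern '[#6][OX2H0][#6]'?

The pattern [#6][OX2H0][#6] describes an aliphatic oxygen bridging two carbons with no H on the oxygen — an ether.
The closest candidate here is a carboxylic acid group (-C(=O)OH), but the -OH oxygen has H1; the =O is OX1, not OX2. No other fragment satisfies the full query, so there is no match.

No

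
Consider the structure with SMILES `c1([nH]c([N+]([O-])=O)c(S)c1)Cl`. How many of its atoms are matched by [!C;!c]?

Check the 10 heavy atoms by environment: 1× n (aromatic) → match; 4× c (aromatic) → no; 1× Cl → match; 1× S → match; 1× N (charge +1) → match; 1× O (charge -1) → match; 1× O → match.
Summing the matching environments: 1 + 1 + 1 + 1 + 1 + 1 = 6 matching atoms.

6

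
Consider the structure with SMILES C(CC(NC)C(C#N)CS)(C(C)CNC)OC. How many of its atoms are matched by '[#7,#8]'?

The query [#7,#8] means: nitrogen or oxygen (comma = OR).
Check the 17 heavy atoms by environment: 12× C → no; 3× N → match; 1× O → match; 1× S → no.
Summing the matching environments: 3 + 1 = 4 matching atoms.

4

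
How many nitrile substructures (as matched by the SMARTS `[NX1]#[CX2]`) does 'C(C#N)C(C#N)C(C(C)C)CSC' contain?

[NX1]#[CX2] is the SMARTS for a nitrile: a nitrogen triple-bonded to a two-connected carbon.
The molecule carries 2 separate instances of a nitrile (-C#N) meeting every constraint; each maps to a distinct set of atoms, giving 2 matches.

2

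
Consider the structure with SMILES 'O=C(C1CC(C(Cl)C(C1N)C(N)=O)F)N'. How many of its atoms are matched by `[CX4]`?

6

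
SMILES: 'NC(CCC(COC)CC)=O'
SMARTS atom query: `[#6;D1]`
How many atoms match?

The query [#6;D1] means: carbon bonded to exactly one heavy atom.
Check the 11 heavy atoms by environment: 4× C (D2) → no; 2× C (D3) → no; 1× O (D1) → no; 1× N (D1) → no; 1× O (D2) → no; 2× C (D1) → match.
That gives 2 matching atoms.

2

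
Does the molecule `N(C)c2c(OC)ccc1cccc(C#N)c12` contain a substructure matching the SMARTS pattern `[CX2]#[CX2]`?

No

The pattern [CX2]#[CX2] describes a carbon-carbon triple bond — an alkyne.
The closest candidate here is a nitrile (-C#N), but the triple bond is C#N, not C#C. No other fragment satisfies the full query, so there is no match.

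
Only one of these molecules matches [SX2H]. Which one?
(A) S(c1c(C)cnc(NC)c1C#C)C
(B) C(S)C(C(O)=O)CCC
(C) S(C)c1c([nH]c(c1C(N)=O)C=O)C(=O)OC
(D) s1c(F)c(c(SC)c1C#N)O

B

[SX2H] describes an aliphatic sulfur with two connections, one being H (a thiol).
(A) has a methylthio ether (-SCH3) but the sulfur has H0 (bonded to two carbons), not H1.
(B) contains a thiol (-SH), which satisfies every atom and bond constraint.
(C) has a methylthio ether (-SCH3) but the sulfur has H0 (bonded to two carbons), not H1.
(D) has a methylthio ether (-SCH3) but the sulfur has H0 (bonded to two carbons), not H1.
So the answer is (B).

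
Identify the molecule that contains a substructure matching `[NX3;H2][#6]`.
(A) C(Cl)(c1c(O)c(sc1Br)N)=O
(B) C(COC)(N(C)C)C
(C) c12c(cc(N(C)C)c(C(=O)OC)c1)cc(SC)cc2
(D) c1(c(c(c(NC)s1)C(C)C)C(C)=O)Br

A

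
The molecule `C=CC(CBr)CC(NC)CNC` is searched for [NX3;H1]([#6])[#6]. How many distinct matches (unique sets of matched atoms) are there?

[NX3;H1]([#6])[#6] is the SMARTS for a secondary amine: a trivalent nitrogen with one H, bonded to two carbons.
The molecule carries 2 separate instances of an N-methylamino group (-NHCH3) meeting every constraint; each maps to a distinct set of atoms, giving 2 matches.

2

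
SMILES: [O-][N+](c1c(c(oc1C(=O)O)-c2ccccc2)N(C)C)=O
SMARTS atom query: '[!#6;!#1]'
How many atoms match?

The query [!#6;!#1] means: not carbon and not hydrogen — any heteroatom.
Check the 20 heavy atoms by environment: 1× o (aromatic) → match; 10× c (aromatic) → no; 3× C → no; 3× O → match; 1× N (charge +1) → match; 1× O (charge -1) → match; 1× N → match.
Summing the matching environments: 1 + 3 + 1 + 1 + 1 = 7 matching atoms.

7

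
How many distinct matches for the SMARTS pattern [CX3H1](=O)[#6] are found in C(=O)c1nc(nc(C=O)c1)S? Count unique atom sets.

2

[CX3H1](=O)[#6] is the SMARTS for an aldehyde: an sp2 carbon with one H, double-bonded to O and single-bonded to carbon.
The molecule carries 2 separate instances of an aldehyde (-CHO) meeting every constraint; each maps to a distinct set of atoms, giving 2 matches.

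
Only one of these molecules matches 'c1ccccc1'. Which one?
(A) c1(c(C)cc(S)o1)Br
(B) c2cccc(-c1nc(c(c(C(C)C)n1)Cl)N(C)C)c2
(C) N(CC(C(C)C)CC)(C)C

B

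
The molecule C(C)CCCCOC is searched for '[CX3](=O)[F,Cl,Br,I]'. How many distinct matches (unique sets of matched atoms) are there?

0

[CX3](=O)[F,Cl,Br,I] is the SMARTS for an acyl halide: a carbonyl carbon bonded to a halogen.
No fragment in the molecule satisfies every constraint, giving 0 matches.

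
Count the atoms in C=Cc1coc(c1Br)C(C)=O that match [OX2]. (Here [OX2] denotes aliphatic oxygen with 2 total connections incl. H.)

0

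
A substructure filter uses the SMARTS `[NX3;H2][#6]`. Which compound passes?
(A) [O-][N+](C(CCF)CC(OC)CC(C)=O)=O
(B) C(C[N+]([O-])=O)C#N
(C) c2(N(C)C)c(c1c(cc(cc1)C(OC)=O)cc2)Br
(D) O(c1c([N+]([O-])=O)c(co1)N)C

[NX3;H2][#6] describes a trivalent nitrogen with two H attached to carbon (a primary amine).
(A) has a nitro group (-[N+](=O)[O-]) but the nitrogen is [N+] with no H, not NX3H2.
(B) has a nitrile (-C#N) but the nitrogen is NX1 (triple-bonded), not NX3 with two H.
(C) has a dimethylamino group (-N(CH3)2) but the nitrogen has H0, not H2.
(D) contains a primary amino group (-NH2), which satisfies every atom and bond constraint.
So the answer is (D).

D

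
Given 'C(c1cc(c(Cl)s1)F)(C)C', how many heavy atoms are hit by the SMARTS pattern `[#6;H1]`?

2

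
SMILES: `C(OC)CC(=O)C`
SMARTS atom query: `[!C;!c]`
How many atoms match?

The query [!C;!c] means: neither aliphatic nor aromatic carbon — same as [!#6].
Check the 7 heavy atoms by environment: 5× C → no; 2× O → match.
That gives 2 matching atoms.

2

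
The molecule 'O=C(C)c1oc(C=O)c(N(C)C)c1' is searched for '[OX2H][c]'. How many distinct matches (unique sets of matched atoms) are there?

[OX2H][c] is the SMARTS for a phenol: a hydroxyl oxygen attached to an aromatic carbon.
No fragment in the molecule satisfies every constraint, giving 0 matches.

0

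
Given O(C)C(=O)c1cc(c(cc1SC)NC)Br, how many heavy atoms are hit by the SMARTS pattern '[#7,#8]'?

3

The query [#7,#8] means: nitrogen or oxygen (comma = OR).
Check the 15 heavy atoms by environment: 6× c (aromatic) → no; 1× S → no; 4× C → no; 1× Br → no; 2× O → match; 1× N → match.
Summing the matching environments: 2 + 1 = 3 matching atoms.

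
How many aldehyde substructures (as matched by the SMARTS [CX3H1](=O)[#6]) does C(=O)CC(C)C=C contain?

1

[CX3H1](=O)[#6] is the SMARTS for an aldehyde: an sp2 carbon with one H, double-bonded to O and single-bonded to carbon.
Exactly one fragment in the molecule meets all constraints, giving 1 match.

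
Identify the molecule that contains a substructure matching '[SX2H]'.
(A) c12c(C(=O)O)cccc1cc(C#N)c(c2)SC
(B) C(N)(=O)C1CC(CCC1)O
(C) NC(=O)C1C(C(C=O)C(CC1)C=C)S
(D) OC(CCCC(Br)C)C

[SX2H] describes an aliphatic sulfur with two connections, one being H (a thiol).
(A) has a methylthio ether (-SCH3) but the sulfur has H0 (bonded to two carbons), not H1.
(B) has a hydroxyl group (-OH) but it is an -OH, not an -SH.
(C) contains a thiol (-SH), which satisfies every atom and bond constraint.
(D) has a hydroxyl group (-OH) but it is an -OH, not an -SH.
So the answer is (C).

C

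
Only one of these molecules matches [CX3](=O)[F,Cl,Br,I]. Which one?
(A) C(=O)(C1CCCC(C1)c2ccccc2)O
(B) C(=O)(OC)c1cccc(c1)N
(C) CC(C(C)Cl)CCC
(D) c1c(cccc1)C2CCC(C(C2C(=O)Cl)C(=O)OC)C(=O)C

[CX3](=O)[F,Cl,Br,I] describes a carbonyl carbon bonded to a halogen (an acyl halide).
(A) has a carboxylic acid group (-C(=O)OH) but the carbonyl is bonded to -OH, not to a halogen.
(B) has a methyl-ester group (-C(=O)OCH3) but the carbonyl is bonded to -O-C, not to a halogen.
(C) has a chloro substituent but the Cl is not on a carbonyl carbon.
(D) contains an acyl chloride (-C(=O)Cl), which satisfies every atom and bond constraint.
So the answer is (D).

D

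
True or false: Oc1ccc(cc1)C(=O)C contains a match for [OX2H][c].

True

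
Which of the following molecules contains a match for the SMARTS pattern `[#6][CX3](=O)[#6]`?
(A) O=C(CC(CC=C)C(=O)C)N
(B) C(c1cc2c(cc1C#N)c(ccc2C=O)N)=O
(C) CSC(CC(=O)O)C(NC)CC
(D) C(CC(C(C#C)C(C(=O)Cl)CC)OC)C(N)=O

A

[#6][CX3](=O)[#6] describes a carbonyl carbon (no H) flanked by two carbons (a ketone).
(A) contains an acetyl/ketone group (-C(=O)CH3), which satisfies every atom and bond constraint.
(B) has an aldehyde (-CHO) but the carbonyl carbon has H1, so it is not flanked by two carbons.
(C) has a carboxylic acid group (-C(=O)OH) but one neighbour of the carbonyl carbon is O, not C.
(D) has a primary amide (-C(=O)NH2) but one neighbour of the carbonyl carbon is N, not C.
So the answer is (A).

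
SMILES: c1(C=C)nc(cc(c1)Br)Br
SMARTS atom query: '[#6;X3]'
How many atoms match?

The query [#6;X3] means: any carbon (aromatic or not) with three total connections.
Check the 10 heavy atoms by environment: 1× n (aromatic, X2) → no; 5× c (aromatic, X3) → match; 2× C (X3) → match; 2× Br (X1) → no.
Summing the matching environments: 5 + 2 = 7 matching atoms.

7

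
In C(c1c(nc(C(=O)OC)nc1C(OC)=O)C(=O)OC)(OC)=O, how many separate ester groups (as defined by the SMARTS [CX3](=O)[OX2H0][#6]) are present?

4

[CX3](=O)[OX2H0][#6] is the SMARTS for an ester: a carbonyl carbon bonded to an oxygen that is itself bonded to carbon (no H on that O).
The molecule carries 4 separate instances of a methyl-ester group (-C(=O)OCH3) meeting every constraint; each maps to a distinct set of atoms, giving 4 matches.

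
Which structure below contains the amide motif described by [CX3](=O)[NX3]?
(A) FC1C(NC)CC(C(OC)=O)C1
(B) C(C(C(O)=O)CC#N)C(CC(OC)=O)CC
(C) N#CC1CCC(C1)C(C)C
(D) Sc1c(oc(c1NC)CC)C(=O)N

[CX3](=O)[NX3] describes a carbonyl carbon bonded to a trivalent nitrogen (an amide).
(A) has a methyl-ester group (-C(=O)OCH3) but the carbonyl is bonded to O, not to an NX3 nitrogen.
(B) has a nitrile (-C#N) but the nitrile N is NX1 (triple-bonded), not NX3.
(C) has a nitrile (-C#N) but the nitrile N is NX1 (triple-bonded), not NX3.
(D) contains a primary amide (-C(=O)NH2), which satisfies every atom and bond constraint.
So the answer is (D).

D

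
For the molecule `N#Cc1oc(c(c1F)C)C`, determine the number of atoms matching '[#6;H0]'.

The query [#6;H0] means: any carbon with no attached hydrogen.
Check the 10 heavy atoms by environment: 1× o (aromatic, H0) → no; 4× c (aromatic, H0) → match; 1× C (H0) → match; 1× N (H0) → no; 2× C (H3) → no; 1× F (H0) → no.
Summing the matching environments: 4 + 1 = 5 matching atoms.

5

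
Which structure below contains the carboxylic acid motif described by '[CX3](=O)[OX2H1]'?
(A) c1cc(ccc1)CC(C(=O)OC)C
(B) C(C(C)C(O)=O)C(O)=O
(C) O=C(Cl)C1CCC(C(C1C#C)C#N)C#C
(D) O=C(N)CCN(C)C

[CX3](=O)[OX2H1] describes an sp2 carbon double-bonded to O and single-bonded to an -OH oxygen (a carboxylic acid).
(A) has a methyl-ester group (-C(=O)OCH3) but the singly-bonded O has no H (OX2H0, not OX2H1).
(B) contains a carboxylic acid group (-C(=O)OH), which satisfies every atom and bond constraint.
(C) has an acyl chloride (-C(=O)Cl) but the carbonyl is bonded to Cl, not to an -OH oxygen.
(D) has a primary amide (-C(=O)NH2) but the carbonyl is bonded to N, not to an -OH oxygen.
So the answer is (B).

B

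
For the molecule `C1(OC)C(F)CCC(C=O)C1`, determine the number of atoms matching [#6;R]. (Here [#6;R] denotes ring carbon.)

6

The query [#6;R] means: carbon that is part of a ring.
Check the 11 heavy atoms by environment: 6× C (in 6-ring) → match; 2× C (acyclic) → no; 2× O (acyclic) → no; 1× F (acyclic) → no.
That gives 6 matching atoms.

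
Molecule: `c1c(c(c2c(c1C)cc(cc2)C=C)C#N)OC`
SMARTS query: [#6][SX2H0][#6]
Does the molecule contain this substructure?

No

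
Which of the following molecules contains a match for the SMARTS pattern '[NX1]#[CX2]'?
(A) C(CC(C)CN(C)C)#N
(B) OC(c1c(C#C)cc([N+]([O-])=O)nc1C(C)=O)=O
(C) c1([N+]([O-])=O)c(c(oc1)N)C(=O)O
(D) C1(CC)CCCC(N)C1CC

[NX1]#[CX2] describes a nitrogen triple-bonded to a two-connected carbon (a nitrile).
(A) contains a nitrile (-C#N), which satisfies every atom and bond constraint.
(B) has a nitro group (-[N+](=O)[O-]) but there is no C#N triple bond.
(C) has a nitro group (-[N+](=O)[O-]) but there is no C#N triple bond.
(D) has a primary amino group (-NH2) but the nitrogen is NX3 (three connections), not NX1 triple-bonded.
So the answer is (A).

A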